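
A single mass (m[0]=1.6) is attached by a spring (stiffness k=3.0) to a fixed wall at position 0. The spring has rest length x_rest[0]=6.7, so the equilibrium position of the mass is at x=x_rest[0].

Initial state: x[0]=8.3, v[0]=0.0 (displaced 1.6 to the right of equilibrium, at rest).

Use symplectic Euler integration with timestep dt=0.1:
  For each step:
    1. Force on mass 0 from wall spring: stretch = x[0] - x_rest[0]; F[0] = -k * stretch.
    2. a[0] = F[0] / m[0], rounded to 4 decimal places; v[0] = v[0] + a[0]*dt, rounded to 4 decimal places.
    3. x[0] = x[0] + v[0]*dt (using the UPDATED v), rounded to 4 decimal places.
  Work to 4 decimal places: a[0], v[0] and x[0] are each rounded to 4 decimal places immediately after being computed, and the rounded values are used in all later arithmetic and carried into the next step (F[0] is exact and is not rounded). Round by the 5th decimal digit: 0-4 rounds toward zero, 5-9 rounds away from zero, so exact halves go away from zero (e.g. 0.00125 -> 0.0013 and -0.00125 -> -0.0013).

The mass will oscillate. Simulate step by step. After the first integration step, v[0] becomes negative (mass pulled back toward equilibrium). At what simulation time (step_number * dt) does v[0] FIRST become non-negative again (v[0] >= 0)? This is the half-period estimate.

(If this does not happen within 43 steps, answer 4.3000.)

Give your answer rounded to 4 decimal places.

Answer: 2.3000

Derivation:
Step 0: x=[8.3000] v=[0.0000]
Step 1: x=[8.2700] v=[-0.3000]
Step 2: x=[8.2106] v=[-0.5944]
Step 3: x=[8.1228] v=[-0.8776]
Step 4: x=[8.0084] v=[-1.1444]
Step 5: x=[7.8694] v=[-1.3897]
Step 6: x=[7.7085] v=[-1.6090]
Step 7: x=[7.5287] v=[-1.7981]
Step 8: x=[7.3334] v=[-1.9535]
Step 9: x=[7.1262] v=[-2.0723]
Step 10: x=[6.9110] v=[-2.1522]
Step 11: x=[6.6918] v=[-2.1918]
Step 12: x=[6.4728] v=[-2.1903]
Step 13: x=[6.2580] v=[-2.1477]
Step 14: x=[6.0515] v=[-2.0648]
Step 15: x=[5.8572] v=[-1.9432]
Step 16: x=[5.6787] v=[-1.7852]
Step 17: x=[5.5193] v=[-1.5937]
Step 18: x=[5.3821] v=[-1.3723]
Step 19: x=[5.2696] v=[-1.1252]
Step 20: x=[5.1839] v=[-0.8570]
Step 21: x=[5.1266] v=[-0.5727]
Step 22: x=[5.0988] v=[-0.2777]
Step 23: x=[5.1011] v=[0.0225]
First v>=0 after going negative at step 23, time=2.3000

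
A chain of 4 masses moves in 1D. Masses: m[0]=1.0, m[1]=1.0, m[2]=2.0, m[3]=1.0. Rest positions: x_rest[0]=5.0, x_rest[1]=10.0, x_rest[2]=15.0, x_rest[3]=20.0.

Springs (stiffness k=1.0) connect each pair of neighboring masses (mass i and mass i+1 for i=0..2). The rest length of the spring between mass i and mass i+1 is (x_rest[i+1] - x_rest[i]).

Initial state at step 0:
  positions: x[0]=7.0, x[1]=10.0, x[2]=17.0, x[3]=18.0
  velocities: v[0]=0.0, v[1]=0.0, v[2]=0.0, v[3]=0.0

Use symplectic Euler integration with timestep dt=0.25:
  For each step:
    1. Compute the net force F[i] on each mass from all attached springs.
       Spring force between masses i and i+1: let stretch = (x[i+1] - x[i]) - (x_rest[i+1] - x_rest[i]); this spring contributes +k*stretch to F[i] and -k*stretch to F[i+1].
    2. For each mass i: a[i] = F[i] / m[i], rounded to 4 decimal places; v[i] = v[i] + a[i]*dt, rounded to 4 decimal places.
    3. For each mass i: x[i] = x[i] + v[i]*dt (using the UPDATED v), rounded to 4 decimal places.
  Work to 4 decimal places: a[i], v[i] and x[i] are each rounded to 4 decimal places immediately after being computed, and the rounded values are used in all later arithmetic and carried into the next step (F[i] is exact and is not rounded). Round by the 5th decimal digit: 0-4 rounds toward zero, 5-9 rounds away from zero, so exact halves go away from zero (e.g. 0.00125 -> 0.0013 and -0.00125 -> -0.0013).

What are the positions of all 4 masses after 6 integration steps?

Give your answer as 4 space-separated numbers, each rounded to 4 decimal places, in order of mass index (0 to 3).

Step 0: x=[7.0000 10.0000 17.0000 18.0000] v=[0.0000 0.0000 0.0000 0.0000]
Step 1: x=[6.8750 10.2500 16.8125 18.2500] v=[-0.5000 1.0000 -0.7500 1.0000]
Step 2: x=[6.6484 10.6992 16.4649 18.7227] v=[-0.9063 1.7969 -1.3906 1.8906]
Step 3: x=[6.3625 11.2556 16.0076 19.3668] v=[-1.1436 2.2256 -1.8291 2.5762]
Step 4: x=[6.0699 11.8032 15.5068 20.1134] v=[-1.1703 2.1903 -2.0032 2.9864]
Step 5: x=[5.8232 12.2239 15.0342 20.8846] v=[-0.9870 1.6829 -1.8903 3.0848]
Step 6: x=[5.6640 12.4202 14.6566 21.6027] v=[-0.6368 0.7853 -1.5103 2.8722]

Answer: 5.6640 12.4202 14.6566 21.6027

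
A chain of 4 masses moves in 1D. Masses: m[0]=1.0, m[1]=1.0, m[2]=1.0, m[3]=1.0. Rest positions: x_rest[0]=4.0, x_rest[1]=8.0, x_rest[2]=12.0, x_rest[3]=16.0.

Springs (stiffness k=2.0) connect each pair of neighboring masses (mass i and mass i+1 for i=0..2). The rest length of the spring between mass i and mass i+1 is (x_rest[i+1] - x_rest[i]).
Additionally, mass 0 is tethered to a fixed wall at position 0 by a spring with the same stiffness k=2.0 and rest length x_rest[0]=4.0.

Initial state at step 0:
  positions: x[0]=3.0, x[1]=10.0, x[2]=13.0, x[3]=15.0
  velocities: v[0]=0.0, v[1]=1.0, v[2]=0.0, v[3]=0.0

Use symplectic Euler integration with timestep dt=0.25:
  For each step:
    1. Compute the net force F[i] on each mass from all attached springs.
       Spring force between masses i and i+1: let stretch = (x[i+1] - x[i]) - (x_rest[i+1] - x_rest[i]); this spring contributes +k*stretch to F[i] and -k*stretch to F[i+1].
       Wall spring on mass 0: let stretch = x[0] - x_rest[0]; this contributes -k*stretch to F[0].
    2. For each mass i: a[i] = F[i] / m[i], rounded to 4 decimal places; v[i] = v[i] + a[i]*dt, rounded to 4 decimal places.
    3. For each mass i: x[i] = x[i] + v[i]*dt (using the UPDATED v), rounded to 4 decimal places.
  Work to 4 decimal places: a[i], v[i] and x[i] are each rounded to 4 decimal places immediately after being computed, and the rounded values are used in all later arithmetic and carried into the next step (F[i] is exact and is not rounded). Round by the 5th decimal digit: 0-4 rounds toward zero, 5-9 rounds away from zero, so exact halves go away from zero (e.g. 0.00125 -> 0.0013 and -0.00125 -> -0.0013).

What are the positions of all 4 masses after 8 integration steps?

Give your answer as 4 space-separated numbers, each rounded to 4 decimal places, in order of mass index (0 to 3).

Answer: 3.4844 8.2125 12.0759 17.5032

Derivation:
Step 0: x=[3.0000 10.0000 13.0000 15.0000] v=[0.0000 1.0000 0.0000 0.0000]
Step 1: x=[3.5000 9.7500 12.8750 15.2500] v=[2.0000 -1.0000 -0.5000 1.0000]
Step 2: x=[4.3438 9.1094 12.6563 15.7031] v=[3.3750 -2.5625 -0.8750 1.8125]
Step 3: x=[5.2403 8.3164 12.3750 16.2754] v=[3.5859 -3.1719 -1.1251 2.2891]
Step 4: x=[5.8663 7.6462 12.0740 16.8601] v=[2.5038 -2.6807 -1.2042 2.3389]
Step 5: x=[5.9815 7.3070 11.8177 17.3466] v=[0.4606 -1.3568 -1.0251 1.9459]
Step 6: x=[5.5147 7.3660 11.6887 17.6420] v=[-1.8674 0.2358 -0.5160 1.1815]
Step 7: x=[4.5899 7.7339 11.7635 17.6932] v=[-3.6991 1.4715 0.2993 0.2049]
Step 8: x=[3.4844 8.2125 12.0759 17.5032] v=[-4.4221 1.9143 1.2494 -0.7600]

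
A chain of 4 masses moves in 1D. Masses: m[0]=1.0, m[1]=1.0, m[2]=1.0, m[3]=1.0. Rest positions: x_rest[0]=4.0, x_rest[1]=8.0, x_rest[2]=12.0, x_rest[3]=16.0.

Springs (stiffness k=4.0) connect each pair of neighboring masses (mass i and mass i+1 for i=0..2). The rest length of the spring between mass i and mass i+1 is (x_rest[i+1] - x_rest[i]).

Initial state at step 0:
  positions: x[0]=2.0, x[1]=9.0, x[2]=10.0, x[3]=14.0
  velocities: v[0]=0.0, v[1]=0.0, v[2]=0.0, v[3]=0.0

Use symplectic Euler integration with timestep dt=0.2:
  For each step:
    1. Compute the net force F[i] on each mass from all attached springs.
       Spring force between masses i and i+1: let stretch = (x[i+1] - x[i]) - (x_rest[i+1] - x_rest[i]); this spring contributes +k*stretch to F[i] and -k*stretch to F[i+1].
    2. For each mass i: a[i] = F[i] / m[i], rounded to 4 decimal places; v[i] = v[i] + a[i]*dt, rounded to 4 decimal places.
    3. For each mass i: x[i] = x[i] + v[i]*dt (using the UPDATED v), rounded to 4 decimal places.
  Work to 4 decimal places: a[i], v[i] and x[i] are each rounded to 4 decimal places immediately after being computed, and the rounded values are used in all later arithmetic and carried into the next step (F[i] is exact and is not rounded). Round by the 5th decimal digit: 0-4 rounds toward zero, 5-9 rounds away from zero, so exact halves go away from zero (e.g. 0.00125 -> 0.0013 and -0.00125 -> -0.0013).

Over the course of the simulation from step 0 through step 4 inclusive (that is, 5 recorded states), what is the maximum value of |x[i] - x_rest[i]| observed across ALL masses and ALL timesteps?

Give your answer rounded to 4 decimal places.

Step 0: x=[2.0000 9.0000 10.0000 14.0000] v=[0.0000 0.0000 0.0000 0.0000]
Step 1: x=[2.4800 8.0400 10.4800 14.0000] v=[2.4000 -4.8000 2.4000 0.0000]
Step 2: x=[3.2096 6.5808 11.1328 14.0768] v=[3.6480 -7.2960 3.2640 0.3840]
Step 3: x=[3.8386 5.3105 11.5283 14.3226] v=[3.1450 -6.3514 1.9776 1.2288]
Step 4: x=[4.0631 4.7996 11.3761 14.7613] v=[1.1225 -2.5547 -0.7612 2.1934]
Max displacement = 3.2004

Answer: 3.2004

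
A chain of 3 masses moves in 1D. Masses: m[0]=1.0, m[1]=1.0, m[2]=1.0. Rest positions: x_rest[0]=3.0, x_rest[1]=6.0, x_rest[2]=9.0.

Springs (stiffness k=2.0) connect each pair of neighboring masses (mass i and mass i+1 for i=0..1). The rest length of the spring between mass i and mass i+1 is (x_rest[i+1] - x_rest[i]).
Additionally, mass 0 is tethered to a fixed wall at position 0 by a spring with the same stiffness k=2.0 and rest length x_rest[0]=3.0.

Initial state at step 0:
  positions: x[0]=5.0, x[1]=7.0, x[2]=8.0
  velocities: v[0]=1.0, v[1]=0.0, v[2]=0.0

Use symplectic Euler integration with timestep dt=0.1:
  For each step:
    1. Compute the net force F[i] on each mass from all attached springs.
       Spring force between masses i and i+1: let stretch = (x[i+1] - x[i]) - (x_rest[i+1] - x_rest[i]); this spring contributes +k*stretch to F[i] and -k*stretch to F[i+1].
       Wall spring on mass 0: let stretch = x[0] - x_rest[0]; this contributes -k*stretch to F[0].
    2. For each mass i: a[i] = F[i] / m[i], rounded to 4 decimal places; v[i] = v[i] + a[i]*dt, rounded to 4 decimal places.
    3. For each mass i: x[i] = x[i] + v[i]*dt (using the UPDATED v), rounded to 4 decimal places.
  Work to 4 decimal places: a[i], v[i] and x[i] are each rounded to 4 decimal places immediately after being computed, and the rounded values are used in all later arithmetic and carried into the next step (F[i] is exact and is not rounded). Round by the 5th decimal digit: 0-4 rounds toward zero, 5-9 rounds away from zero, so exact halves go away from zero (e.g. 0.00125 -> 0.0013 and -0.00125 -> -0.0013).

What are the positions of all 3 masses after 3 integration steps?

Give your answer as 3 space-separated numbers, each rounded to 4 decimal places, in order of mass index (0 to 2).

Step 0: x=[5.0000 7.0000 8.0000] v=[1.0000 0.0000 0.0000]
Step 1: x=[5.0400 6.9800 8.0400] v=[0.4000 -0.2000 0.4000]
Step 2: x=[5.0180 6.9424 8.1188] v=[-0.2200 -0.3760 0.7880]
Step 3: x=[4.9341 6.8898 8.2341] v=[-0.8387 -0.5256 1.1527]

Answer: 4.9341 6.8898 8.2341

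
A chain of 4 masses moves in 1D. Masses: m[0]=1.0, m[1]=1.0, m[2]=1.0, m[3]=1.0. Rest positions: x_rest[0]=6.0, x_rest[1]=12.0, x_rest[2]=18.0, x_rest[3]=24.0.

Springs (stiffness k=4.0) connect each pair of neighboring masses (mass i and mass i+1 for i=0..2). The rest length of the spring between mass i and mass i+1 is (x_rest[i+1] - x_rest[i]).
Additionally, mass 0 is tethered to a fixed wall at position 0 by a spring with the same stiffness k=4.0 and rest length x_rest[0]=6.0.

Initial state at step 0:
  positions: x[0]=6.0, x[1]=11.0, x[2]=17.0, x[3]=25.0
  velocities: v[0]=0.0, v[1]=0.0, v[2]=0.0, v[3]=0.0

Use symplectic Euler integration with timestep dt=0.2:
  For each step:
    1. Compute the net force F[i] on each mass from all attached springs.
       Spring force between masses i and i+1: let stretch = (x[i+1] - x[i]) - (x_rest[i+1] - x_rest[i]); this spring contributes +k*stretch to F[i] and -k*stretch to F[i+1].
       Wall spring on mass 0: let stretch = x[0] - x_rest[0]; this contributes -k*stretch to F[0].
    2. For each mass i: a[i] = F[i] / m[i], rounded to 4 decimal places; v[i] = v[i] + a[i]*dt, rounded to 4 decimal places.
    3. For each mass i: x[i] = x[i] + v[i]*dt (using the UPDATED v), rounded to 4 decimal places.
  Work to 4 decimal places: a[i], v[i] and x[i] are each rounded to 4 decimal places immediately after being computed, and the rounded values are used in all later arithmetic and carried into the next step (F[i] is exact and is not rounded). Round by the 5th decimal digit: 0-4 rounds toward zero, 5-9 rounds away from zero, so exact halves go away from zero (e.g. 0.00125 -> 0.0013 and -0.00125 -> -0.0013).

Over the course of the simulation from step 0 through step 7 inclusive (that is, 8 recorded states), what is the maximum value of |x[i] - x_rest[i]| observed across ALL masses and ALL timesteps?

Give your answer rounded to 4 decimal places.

Step 0: x=[6.0000 11.0000 17.0000 25.0000] v=[0.0000 0.0000 0.0000 0.0000]
Step 1: x=[5.8400 11.1600 17.3200 24.6800] v=[-0.8000 0.8000 1.6000 -1.6000]
Step 2: x=[5.5968 11.4544 17.8320 24.1424] v=[-1.2160 1.4720 2.5600 -2.6880]
Step 3: x=[5.3953 11.8320 18.3332 23.5551] v=[-1.0074 1.8880 2.5062 -2.9363]
Step 4: x=[5.3604 12.2199 18.6298 23.0923] v=[-0.1743 1.9396 1.4828 -2.3138]
Step 5: x=[5.5654 12.5359 18.6148 22.8755] v=[1.0250 1.5799 -0.0751 -1.0838]
Step 6: x=[5.9952 12.7092 18.3089 22.9370] v=[2.1491 0.8666 -1.5297 0.3076]
Step 7: x=[6.5400 12.7042 17.8475 23.2180] v=[2.7241 -0.0248 -2.3070 1.4051]
Max displacement = 1.1245

Answer: 1.1245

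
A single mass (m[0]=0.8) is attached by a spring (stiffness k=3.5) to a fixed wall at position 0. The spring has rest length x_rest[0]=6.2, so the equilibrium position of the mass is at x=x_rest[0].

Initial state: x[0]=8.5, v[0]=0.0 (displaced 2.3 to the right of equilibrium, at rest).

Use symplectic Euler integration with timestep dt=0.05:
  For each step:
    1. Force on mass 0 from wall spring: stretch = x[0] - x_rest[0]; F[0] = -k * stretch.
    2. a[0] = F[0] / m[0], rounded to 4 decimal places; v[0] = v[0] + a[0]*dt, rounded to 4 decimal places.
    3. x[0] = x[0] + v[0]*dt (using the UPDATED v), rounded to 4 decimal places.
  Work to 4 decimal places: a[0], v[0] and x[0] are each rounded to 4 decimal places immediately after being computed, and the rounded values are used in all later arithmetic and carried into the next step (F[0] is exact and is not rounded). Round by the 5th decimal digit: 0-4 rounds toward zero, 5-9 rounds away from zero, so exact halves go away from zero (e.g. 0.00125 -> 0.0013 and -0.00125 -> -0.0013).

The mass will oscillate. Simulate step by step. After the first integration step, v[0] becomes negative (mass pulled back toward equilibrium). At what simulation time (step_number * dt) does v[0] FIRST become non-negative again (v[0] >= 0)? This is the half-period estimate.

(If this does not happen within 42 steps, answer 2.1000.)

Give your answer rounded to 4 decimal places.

Answer: 1.5500

Derivation:
Step 0: x=[8.5000] v=[0.0000]
Step 1: x=[8.4748] v=[-0.5031]
Step 2: x=[8.4248] v=[-1.0007]
Step 3: x=[8.3504] v=[-1.4874]
Step 4: x=[8.2525] v=[-1.9578]
Step 5: x=[8.1322] v=[-2.4068]
Step 6: x=[7.9907] v=[-2.8295]
Step 7: x=[7.8296] v=[-3.2212]
Step 8: x=[7.6507] v=[-3.5777]
Step 9: x=[7.4560] v=[-3.8950]
Step 10: x=[7.2475] v=[-4.1698]
Step 11: x=[7.0276] v=[-4.3989]
Step 12: x=[6.7986] v=[-4.5799]
Step 13: x=[6.5631] v=[-4.7108]
Step 14: x=[6.3236] v=[-4.7902]
Step 15: x=[6.0827] v=[-4.8172]
Step 16: x=[5.8431] v=[-4.7915]
Step 17: x=[5.6074] v=[-4.7134]
Step 18: x=[5.3782] v=[-4.5838]
Step 19: x=[5.1580] v=[-4.4040]
Step 20: x=[4.9492] v=[-4.1761]
Step 21: x=[4.7541] v=[-3.9025]
Step 22: x=[4.5748] v=[-3.5862]
Step 23: x=[4.4133] v=[-3.2307]
Step 24: x=[4.2713] v=[-2.8399]
Step 25: x=[4.1504] v=[-2.4180]
Step 26: x=[4.0519] v=[-1.9697]
Step 27: x=[3.9769] v=[-1.4998]
Step 28: x=[3.9262] v=[-1.0135]
Step 29: x=[3.9004] v=[-0.5161]
Step 30: x=[3.8997] v=[-0.0131]
Step 31: x=[3.9242] v=[0.4901]
First v>=0 after going negative at step 31, time=1.5500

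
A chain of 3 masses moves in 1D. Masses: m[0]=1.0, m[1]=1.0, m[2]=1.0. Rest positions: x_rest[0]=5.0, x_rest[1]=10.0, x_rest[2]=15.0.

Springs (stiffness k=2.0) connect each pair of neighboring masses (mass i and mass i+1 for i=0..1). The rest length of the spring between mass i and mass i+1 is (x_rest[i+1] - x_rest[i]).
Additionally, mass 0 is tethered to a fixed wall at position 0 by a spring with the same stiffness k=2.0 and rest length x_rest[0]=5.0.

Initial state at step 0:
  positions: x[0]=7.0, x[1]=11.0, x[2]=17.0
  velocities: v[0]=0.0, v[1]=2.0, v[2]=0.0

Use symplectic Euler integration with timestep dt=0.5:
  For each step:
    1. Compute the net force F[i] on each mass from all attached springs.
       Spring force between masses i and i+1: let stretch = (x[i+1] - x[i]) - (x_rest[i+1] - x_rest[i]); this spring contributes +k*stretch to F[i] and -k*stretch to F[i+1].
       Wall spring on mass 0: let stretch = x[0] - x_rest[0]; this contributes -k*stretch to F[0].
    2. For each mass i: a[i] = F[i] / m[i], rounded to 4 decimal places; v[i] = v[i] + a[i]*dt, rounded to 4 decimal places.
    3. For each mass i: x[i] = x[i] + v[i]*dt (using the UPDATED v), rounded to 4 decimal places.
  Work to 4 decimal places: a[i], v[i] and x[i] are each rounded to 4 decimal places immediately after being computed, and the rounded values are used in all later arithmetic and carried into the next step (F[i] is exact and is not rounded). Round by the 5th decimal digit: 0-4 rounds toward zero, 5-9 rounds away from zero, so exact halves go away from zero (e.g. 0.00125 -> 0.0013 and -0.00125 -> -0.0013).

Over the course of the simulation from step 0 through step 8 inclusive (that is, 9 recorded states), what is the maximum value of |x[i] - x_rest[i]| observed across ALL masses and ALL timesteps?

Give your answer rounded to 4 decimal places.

Answer: 3.0000

Derivation:
Step 0: x=[7.0000 11.0000 17.0000] v=[0.0000 2.0000 0.0000]
Step 1: x=[5.5000 13.0000 16.5000] v=[-3.0000 4.0000 -1.0000]
Step 2: x=[5.0000 13.0000 16.7500] v=[-1.0000 0.0000 0.5000]
Step 3: x=[6.0000 10.8750 17.6250] v=[2.0000 -4.2500 1.7500]
Step 4: x=[6.4375 9.6875 17.6250] v=[0.8750 -2.3750 0.0000]
Step 5: x=[5.2813 10.8438 16.1563] v=[-2.3125 2.3125 -2.9375]
Step 6: x=[4.2657 11.8751 14.5313] v=[-2.0313 2.0625 -3.2500]
Step 7: x=[4.9219 10.4298 14.0782] v=[1.3124 -2.8907 -0.9062]
Step 8: x=[5.8711 8.0547 14.3009] v=[1.8984 -4.7502 0.4454]
Max displacement = 3.0000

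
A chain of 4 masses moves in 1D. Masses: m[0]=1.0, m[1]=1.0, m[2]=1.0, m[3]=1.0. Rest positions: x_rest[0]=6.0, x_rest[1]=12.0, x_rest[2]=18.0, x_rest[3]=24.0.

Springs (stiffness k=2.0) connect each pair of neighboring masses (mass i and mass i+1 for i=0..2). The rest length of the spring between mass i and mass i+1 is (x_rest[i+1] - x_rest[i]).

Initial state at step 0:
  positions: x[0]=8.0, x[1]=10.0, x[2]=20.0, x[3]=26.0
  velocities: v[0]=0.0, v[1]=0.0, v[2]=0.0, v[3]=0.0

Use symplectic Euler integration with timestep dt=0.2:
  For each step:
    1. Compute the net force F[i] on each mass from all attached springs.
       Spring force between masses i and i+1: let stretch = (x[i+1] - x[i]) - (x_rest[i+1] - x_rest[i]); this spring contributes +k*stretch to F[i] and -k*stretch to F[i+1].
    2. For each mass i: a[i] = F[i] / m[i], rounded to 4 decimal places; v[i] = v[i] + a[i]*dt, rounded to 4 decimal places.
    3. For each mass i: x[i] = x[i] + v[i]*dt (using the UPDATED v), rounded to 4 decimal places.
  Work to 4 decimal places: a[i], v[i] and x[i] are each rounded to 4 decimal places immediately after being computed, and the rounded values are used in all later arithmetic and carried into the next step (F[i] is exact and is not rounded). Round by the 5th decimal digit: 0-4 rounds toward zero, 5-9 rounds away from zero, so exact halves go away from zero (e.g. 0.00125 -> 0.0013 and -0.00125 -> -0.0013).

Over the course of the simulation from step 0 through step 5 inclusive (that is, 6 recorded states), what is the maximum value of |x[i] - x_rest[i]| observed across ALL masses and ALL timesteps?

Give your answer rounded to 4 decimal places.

Answer: 3.2248

Derivation:
Step 0: x=[8.0000 10.0000 20.0000 26.0000] v=[0.0000 0.0000 0.0000 0.0000]
Step 1: x=[7.6800 10.6400 19.6800 26.0000] v=[-1.6000 3.2000 -1.6000 0.0000]
Step 2: x=[7.1168 11.7664 19.1424 25.9744] v=[-2.8160 5.6320 -2.6880 -0.1280]
Step 3: x=[6.4456 13.1109 18.5613 25.8822] v=[-3.3562 6.7226 -2.9056 -0.4608]
Step 4: x=[5.8276 14.3582 18.1298 25.6844] v=[-3.0901 6.2366 -2.1574 -0.9892]
Step 5: x=[5.4120 15.2248 18.0010 25.3622] v=[-2.0779 4.3330 -0.6442 -1.6110]
Max displacement = 3.2248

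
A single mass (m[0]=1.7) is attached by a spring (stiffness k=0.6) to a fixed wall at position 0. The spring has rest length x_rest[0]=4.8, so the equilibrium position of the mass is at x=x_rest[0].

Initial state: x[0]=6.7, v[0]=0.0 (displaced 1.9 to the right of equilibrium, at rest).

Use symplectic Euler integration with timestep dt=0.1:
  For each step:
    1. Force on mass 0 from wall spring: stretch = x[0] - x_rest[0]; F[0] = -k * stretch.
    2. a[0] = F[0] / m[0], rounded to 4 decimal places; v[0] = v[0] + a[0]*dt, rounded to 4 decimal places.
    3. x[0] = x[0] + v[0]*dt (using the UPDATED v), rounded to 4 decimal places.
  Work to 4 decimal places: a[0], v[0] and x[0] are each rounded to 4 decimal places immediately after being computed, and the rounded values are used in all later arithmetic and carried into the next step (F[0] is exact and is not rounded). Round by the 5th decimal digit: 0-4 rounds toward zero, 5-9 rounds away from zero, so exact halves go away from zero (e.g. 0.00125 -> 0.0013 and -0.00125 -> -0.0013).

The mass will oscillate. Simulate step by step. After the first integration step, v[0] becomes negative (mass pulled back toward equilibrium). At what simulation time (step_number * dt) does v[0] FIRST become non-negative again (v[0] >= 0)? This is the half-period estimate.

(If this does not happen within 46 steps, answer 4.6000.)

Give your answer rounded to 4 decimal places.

Answer: 4.6000

Derivation:
Step 0: x=[6.7000] v=[0.0000]
Step 1: x=[6.6933] v=[-0.0671]
Step 2: x=[6.6799] v=[-0.1339]
Step 3: x=[6.6599] v=[-0.2003]
Step 4: x=[6.6333] v=[-0.2659]
Step 5: x=[6.6002] v=[-0.3306]
Step 6: x=[6.5608] v=[-0.3941]
Step 7: x=[6.5152] v=[-0.4563]
Step 8: x=[6.4635] v=[-0.5168]
Step 9: x=[6.4060] v=[-0.5755]
Step 10: x=[6.3428] v=[-0.6322]
Step 11: x=[6.2741] v=[-0.6867]
Step 12: x=[6.2002] v=[-0.7387]
Step 13: x=[6.1214] v=[-0.7881]
Step 14: x=[6.0379] v=[-0.8347]
Step 15: x=[5.9501] v=[-0.8784]
Step 16: x=[5.8582] v=[-0.9190]
Step 17: x=[5.7626] v=[-0.9564]
Step 18: x=[5.6636] v=[-0.9904]
Step 19: x=[5.5615] v=[-1.0209]
Step 20: x=[5.4567] v=[-1.0478]
Step 21: x=[5.3496] v=[-1.0710]
Step 22: x=[5.2406] v=[-1.0904]
Step 23: x=[5.1300] v=[-1.1060]
Step 24: x=[5.0182] v=[-1.1177]
Step 25: x=[4.9057] v=[-1.1254]
Step 26: x=[4.7928] v=[-1.1291]
Step 27: x=[4.6799] v=[-1.1289]
Step 28: x=[4.5674] v=[-1.1247]
Step 29: x=[4.4558] v=[-1.1165]
Step 30: x=[4.3454] v=[-1.1044]
Step 31: x=[4.2366] v=[-1.0884]
Step 32: x=[4.1298] v=[-1.0685]
Step 33: x=[4.0253] v=[-1.0449]
Step 34: x=[3.9235] v=[-1.0176]
Step 35: x=[3.8248] v=[-0.9867]
Step 36: x=[3.7296] v=[-0.9523]
Step 37: x=[3.6382] v=[-0.9145]
Step 38: x=[3.5509] v=[-0.8735]
Step 39: x=[3.4680] v=[-0.8294]
Step 40: x=[3.3898] v=[-0.7824]
Step 41: x=[3.3165] v=[-0.7326]
Step 42: x=[3.2485] v=[-0.6802]
Step 43: x=[3.1860] v=[-0.6254]
Step 44: x=[3.1292] v=[-0.5684]
Step 45: x=[3.0783] v=[-0.5094]
Step 46: x=[3.0334] v=[-0.4486]
v[0] did not become non-negative within 46 steps; using fallback time=4.6000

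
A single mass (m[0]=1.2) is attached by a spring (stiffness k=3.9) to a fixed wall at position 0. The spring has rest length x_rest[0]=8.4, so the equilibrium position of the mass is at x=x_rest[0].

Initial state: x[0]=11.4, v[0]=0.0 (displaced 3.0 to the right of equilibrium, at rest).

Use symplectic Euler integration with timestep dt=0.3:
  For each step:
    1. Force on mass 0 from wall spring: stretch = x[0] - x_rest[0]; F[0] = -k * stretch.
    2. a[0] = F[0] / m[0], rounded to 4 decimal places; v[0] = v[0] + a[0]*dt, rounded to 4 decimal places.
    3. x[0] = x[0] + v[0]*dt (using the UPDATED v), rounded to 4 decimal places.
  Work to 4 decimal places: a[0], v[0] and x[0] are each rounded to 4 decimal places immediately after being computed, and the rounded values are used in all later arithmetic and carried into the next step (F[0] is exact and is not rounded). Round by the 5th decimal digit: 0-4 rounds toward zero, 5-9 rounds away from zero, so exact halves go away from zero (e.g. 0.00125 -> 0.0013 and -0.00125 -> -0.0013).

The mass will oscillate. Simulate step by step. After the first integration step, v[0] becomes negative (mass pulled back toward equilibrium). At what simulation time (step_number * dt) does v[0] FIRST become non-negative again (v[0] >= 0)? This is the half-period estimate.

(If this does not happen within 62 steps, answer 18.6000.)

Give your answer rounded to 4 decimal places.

Answer: 1.8000

Derivation:
Step 0: x=[11.4000] v=[0.0000]
Step 1: x=[10.5225] v=[-2.9250]
Step 2: x=[9.0242] v=[-4.9944]
Step 3: x=[7.3433] v=[-5.6030]
Step 4: x=[5.9715] v=[-4.5727]
Step 5: x=[5.3100] v=[-2.2049]
Step 6: x=[5.5524] v=[0.8079]
First v>=0 after going negative at step 6, time=1.8000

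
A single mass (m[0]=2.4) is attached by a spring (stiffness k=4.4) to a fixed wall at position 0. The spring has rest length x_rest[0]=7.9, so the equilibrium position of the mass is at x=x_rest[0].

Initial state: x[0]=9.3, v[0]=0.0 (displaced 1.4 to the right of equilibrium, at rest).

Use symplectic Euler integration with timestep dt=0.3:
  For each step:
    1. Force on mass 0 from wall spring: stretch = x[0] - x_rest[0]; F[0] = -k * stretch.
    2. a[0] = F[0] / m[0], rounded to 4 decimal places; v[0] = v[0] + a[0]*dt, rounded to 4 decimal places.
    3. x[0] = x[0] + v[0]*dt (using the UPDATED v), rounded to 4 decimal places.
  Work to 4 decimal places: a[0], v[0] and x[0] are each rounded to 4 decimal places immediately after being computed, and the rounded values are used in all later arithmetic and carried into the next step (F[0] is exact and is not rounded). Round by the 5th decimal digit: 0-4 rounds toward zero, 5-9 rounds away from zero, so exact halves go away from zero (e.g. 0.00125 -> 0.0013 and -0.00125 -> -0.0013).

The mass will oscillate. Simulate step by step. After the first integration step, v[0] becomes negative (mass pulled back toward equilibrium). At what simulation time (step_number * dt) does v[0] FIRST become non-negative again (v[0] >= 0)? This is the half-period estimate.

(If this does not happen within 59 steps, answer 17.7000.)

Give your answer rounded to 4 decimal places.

Answer: 2.4000

Derivation:
Step 0: x=[9.3000] v=[0.0000]
Step 1: x=[9.0690] v=[-0.7700]
Step 2: x=[8.6451] v=[-1.4130]
Step 3: x=[8.0983] v=[-1.8228]
Step 4: x=[7.5187] v=[-1.9319]
Step 5: x=[7.0020] v=[-1.7222]
Step 6: x=[6.6335] v=[-1.2283]
Step 7: x=[6.4740] v=[-0.5317]
Step 8: x=[6.5498] v=[0.2526]
First v>=0 after going negative at step 8, time=2.4000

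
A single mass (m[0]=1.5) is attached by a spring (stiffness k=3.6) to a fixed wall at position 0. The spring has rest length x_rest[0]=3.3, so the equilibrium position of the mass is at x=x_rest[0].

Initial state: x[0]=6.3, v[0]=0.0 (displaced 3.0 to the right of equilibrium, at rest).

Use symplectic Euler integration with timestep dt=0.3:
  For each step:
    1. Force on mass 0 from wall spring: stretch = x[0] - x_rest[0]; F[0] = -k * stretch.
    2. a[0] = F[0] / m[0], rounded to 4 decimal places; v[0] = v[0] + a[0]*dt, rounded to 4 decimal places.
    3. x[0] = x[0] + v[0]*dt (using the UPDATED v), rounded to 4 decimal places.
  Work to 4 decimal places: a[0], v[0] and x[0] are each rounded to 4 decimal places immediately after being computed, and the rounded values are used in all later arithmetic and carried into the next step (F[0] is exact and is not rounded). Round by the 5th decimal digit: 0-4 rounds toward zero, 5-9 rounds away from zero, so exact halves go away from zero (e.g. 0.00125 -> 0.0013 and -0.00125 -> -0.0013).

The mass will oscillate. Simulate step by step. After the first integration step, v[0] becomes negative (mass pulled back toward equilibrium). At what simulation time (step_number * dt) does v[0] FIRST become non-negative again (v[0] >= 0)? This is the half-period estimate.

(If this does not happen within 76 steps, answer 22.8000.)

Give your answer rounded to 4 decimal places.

Step 0: x=[6.3000] v=[0.0000]
Step 1: x=[5.6520] v=[-2.1600]
Step 2: x=[4.4960] v=[-3.8534]
Step 3: x=[3.0817] v=[-4.7145]
Step 4: x=[1.7145] v=[-4.5573]
Step 5: x=[0.6898] v=[-3.4157]
Step 6: x=[0.2289] v=[-1.5364]
Step 7: x=[0.4313] v=[0.6748]
First v>=0 after going negative at step 7, time=2.1000

Answer: 2.1000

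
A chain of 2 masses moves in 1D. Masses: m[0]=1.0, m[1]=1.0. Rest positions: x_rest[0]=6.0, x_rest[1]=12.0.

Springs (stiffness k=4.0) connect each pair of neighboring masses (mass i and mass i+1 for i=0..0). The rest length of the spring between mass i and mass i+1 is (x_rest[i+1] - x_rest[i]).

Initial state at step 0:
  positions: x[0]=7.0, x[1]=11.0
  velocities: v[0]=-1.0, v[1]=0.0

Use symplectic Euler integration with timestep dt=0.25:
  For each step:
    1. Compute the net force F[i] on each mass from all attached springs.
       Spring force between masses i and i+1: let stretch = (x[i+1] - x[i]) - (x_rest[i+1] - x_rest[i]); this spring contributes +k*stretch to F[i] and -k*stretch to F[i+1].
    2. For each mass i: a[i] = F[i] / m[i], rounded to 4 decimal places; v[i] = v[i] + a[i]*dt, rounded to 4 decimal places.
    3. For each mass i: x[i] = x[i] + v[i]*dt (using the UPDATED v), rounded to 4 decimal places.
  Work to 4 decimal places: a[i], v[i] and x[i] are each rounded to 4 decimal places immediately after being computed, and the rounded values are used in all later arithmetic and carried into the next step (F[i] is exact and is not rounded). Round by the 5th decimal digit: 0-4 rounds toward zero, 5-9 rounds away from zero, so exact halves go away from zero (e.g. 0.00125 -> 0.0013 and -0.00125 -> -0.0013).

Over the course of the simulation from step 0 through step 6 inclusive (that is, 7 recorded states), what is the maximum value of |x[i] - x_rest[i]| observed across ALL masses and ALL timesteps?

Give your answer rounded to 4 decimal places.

Step 0: x=[7.0000 11.0000] v=[-1.0000 0.0000]
Step 1: x=[6.2500 11.5000] v=[-3.0000 2.0000]
Step 2: x=[5.3125 12.1875] v=[-3.7500 2.7500]
Step 3: x=[4.5938 12.6563] v=[-2.8750 1.8750]
Step 4: x=[4.3907 12.6094] v=[-0.8125 -0.1875]
Step 5: x=[4.7423 12.0079] v=[1.4062 -2.4062]
Step 6: x=[5.4103 11.0900] v=[2.6718 -3.6718]
Max displacement = 1.6093

Answer: 1.6093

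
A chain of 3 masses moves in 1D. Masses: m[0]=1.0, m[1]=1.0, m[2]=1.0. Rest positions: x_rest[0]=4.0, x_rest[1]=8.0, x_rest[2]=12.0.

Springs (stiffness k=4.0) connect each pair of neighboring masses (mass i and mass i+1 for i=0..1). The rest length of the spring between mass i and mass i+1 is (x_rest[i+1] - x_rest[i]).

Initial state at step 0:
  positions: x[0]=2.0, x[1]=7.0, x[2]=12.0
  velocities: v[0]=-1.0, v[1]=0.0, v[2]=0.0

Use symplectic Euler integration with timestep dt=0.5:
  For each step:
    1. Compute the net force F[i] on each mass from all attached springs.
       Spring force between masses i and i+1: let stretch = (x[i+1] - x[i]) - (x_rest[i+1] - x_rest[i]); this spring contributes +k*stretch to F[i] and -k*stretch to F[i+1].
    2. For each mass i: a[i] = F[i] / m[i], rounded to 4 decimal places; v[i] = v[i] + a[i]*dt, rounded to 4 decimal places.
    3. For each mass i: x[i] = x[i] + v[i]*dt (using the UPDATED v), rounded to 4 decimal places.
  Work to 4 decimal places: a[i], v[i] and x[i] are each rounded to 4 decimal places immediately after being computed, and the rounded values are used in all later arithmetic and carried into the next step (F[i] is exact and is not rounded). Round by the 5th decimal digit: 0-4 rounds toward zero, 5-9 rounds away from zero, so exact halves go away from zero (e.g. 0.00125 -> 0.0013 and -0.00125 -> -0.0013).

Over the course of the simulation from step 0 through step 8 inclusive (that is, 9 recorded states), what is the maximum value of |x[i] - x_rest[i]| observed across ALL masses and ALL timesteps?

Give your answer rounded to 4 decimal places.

Step 0: x=[2.0000 7.0000 12.0000] v=[-1.0000 0.0000 0.0000]
Step 1: x=[2.5000 7.0000 11.0000] v=[1.0000 0.0000 -2.0000]
Step 2: x=[3.5000 6.5000 10.0000] v=[2.0000 -1.0000 -2.0000]
Step 3: x=[3.5000 6.5000 9.5000] v=[0.0000 0.0000 -1.0000]
Step 4: x=[2.5000 6.5000 10.0000] v=[-2.0000 0.0000 1.0000]
Step 5: x=[1.5000 6.0000 11.0000] v=[-2.0000 -1.0000 2.0000]
Step 6: x=[1.0000 6.0000 11.0000] v=[-1.0000 0.0000 0.0000]
Step 7: x=[1.5000 6.0000 10.0000] v=[1.0000 0.0000 -2.0000]
Step 8: x=[2.5000 5.5000 9.0000] v=[2.0000 -1.0000 -2.0000]
Max displacement = 3.0000

Answer: 3.0000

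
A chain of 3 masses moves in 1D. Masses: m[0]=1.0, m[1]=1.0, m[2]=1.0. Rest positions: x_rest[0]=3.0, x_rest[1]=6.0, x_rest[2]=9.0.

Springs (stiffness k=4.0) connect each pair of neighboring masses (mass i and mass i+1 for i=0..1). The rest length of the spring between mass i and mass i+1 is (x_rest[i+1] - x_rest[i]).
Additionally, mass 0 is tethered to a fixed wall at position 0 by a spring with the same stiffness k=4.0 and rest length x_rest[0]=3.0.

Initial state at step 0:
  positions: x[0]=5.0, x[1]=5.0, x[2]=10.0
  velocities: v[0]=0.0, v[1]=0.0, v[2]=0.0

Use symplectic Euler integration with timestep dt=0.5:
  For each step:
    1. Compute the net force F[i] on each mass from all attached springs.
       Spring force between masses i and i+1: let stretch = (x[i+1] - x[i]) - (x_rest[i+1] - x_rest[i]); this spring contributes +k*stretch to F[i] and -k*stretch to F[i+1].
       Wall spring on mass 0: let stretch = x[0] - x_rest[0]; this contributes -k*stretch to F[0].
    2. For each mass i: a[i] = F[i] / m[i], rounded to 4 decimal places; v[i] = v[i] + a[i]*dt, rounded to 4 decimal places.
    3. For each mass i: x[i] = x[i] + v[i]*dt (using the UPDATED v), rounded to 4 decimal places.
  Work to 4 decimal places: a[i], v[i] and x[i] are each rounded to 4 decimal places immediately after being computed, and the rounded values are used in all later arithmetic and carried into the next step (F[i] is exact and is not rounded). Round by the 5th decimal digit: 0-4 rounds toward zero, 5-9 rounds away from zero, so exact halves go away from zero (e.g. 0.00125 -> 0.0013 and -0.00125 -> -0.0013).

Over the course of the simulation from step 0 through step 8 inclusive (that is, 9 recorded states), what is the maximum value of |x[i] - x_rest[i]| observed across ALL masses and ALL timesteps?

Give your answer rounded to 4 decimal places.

Step 0: x=[5.0000 5.0000 10.0000] v=[0.0000 0.0000 0.0000]
Step 1: x=[0.0000 10.0000 8.0000] v=[-10.0000 10.0000 -4.0000]
Step 2: x=[5.0000 3.0000 11.0000] v=[10.0000 -14.0000 6.0000]
Step 3: x=[3.0000 6.0000 9.0000] v=[-4.0000 6.0000 -4.0000]
Step 4: x=[1.0000 9.0000 7.0000] v=[-4.0000 6.0000 -4.0000]
Step 5: x=[6.0000 2.0000 10.0000] v=[10.0000 -14.0000 6.0000]
Step 6: x=[1.0000 7.0000 8.0000] v=[-10.0000 10.0000 -4.0000]
Step 7: x=[1.0000 7.0000 8.0000] v=[0.0000 0.0000 0.0000]
Step 8: x=[6.0000 2.0000 10.0000] v=[10.0000 -10.0000 4.0000]
Max displacement = 4.0000

Answer: 4.0000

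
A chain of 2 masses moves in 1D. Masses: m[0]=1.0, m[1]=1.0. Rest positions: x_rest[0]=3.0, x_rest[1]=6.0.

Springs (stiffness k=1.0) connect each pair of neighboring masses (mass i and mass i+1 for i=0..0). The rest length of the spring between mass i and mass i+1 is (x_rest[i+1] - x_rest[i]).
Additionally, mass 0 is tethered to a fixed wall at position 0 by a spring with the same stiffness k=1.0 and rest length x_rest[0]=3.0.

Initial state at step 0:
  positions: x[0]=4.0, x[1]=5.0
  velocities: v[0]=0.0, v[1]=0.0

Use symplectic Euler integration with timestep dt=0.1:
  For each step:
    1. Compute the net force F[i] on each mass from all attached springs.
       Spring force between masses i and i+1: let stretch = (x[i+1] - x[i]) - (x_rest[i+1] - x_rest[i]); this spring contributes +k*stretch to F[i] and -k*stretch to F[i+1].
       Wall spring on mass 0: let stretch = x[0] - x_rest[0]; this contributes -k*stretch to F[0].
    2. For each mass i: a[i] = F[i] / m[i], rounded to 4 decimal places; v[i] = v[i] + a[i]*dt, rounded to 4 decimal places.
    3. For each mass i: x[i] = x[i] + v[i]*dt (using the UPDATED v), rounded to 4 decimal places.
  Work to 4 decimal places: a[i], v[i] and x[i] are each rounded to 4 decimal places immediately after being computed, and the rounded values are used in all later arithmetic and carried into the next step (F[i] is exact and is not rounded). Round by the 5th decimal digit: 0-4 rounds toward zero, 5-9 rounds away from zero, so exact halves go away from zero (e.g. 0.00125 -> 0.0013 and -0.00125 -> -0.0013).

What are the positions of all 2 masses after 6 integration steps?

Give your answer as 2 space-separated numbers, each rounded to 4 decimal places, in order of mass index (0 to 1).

Answer: 3.4243 5.3861

Derivation:
Step 0: x=[4.0000 5.0000] v=[0.0000 0.0000]
Step 1: x=[3.9700 5.0200] v=[-0.3000 0.2000]
Step 2: x=[3.9108 5.0595] v=[-0.5920 0.3950]
Step 3: x=[3.8240 5.1175] v=[-0.8682 0.5801]
Step 4: x=[3.7119 5.1926] v=[-1.1213 0.7508]
Step 5: x=[3.5775 5.2829] v=[-1.3444 0.9027]
Step 6: x=[3.4243 5.3861] v=[-1.5316 1.0322]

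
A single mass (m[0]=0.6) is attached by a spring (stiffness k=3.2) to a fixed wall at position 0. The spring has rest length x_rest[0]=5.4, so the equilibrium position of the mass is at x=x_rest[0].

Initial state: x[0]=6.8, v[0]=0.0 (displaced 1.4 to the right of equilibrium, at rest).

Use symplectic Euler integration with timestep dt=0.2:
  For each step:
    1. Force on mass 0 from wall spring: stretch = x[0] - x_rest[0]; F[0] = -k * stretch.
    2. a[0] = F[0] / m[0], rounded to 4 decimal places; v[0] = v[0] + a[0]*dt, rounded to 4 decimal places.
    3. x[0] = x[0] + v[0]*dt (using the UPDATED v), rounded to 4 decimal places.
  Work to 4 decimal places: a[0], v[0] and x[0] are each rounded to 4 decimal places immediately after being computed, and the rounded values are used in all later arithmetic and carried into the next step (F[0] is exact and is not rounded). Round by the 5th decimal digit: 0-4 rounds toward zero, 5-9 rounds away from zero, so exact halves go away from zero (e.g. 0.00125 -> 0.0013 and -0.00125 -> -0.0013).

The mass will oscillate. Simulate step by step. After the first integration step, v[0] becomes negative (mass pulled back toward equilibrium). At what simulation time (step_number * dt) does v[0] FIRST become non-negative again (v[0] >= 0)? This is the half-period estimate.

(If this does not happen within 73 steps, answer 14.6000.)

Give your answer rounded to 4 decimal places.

Step 0: x=[6.8000] v=[0.0000]
Step 1: x=[6.5013] v=[-1.4933]
Step 2: x=[5.9677] v=[-2.6680]
Step 3: x=[5.3130] v=[-3.2735]
Step 4: x=[4.6769] v=[-3.1807]
Step 5: x=[4.1950] v=[-2.4094]
Step 6: x=[3.9702] v=[-1.1241]
Step 7: x=[4.0504] v=[0.4010]
First v>=0 after going negative at step 7, time=1.4000

Answer: 1.4000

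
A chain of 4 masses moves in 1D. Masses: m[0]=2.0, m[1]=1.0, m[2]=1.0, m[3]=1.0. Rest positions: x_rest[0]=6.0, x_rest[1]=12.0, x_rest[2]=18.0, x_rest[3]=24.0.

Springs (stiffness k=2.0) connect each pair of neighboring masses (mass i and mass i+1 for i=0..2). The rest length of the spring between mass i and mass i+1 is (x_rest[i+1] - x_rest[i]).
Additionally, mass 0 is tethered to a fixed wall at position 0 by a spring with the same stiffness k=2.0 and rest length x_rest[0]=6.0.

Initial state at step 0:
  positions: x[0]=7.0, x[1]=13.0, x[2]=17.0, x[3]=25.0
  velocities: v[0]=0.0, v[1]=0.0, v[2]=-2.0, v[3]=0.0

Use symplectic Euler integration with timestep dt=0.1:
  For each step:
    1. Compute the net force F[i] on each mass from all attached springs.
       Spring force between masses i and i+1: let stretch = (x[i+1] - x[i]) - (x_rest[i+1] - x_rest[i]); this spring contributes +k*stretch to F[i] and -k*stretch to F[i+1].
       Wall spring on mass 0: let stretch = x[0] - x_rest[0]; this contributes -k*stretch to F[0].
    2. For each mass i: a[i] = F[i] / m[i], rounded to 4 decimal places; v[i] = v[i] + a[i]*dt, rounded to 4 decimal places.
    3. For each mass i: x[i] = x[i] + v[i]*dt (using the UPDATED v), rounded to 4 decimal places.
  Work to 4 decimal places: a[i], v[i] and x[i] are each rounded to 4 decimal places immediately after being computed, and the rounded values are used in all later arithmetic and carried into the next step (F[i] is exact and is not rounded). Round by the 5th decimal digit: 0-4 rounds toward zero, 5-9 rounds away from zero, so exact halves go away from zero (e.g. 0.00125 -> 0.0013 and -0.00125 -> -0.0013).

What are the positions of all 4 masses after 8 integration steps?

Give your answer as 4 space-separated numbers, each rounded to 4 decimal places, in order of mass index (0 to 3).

Answer: 6.6035 11.8331 17.9621 23.7217

Derivation:
Step 0: x=[7.0000 13.0000 17.0000 25.0000] v=[0.0000 0.0000 -2.0000 0.0000]
Step 1: x=[6.9900 12.9600 16.8800 24.9600] v=[-0.1000 -0.4000 -1.2000 -0.4000]
Step 2: x=[6.9698 12.8790 16.8432 24.8784] v=[-0.2020 -0.8100 -0.3680 -0.8160]
Step 3: x=[6.9390 12.7591 16.8878 24.7561] v=[-0.3081 -1.1990 0.4462 -1.2230]
Step 4: x=[6.8970 12.6054 17.0072 24.5964] v=[-0.4200 -1.5373 1.1941 -1.5967]
Step 5: x=[6.8431 12.4255 17.1904 24.4050] v=[-0.5389 -1.7986 1.8316 -1.9145]
Step 6: x=[6.7766 12.2293 17.4226 24.1893] v=[-0.6650 -1.9621 2.3215 -2.1574]
Step 7: x=[6.6969 12.0279 17.6862 23.9582] v=[-0.7974 -2.0140 2.6362 -2.3107]
Step 8: x=[6.6035 11.8331 17.9621 23.7217] v=[-0.9340 -1.9485 2.7589 -2.3651]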